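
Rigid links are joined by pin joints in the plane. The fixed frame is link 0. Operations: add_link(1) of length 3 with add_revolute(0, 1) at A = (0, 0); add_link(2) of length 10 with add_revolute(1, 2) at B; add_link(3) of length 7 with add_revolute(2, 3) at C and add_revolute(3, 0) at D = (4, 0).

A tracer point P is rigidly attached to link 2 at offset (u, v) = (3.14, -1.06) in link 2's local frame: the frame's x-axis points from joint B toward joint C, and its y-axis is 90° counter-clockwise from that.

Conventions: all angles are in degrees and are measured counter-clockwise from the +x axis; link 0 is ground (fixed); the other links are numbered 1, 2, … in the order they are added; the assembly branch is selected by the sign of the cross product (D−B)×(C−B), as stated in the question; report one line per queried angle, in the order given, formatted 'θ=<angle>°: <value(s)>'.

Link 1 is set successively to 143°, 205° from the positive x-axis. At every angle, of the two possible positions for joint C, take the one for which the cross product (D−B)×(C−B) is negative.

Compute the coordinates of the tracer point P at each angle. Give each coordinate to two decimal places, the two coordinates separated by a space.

A=(0,0), D=(4.00,0)
θ=143°: B = A + 3.00·(cos143°, sin143°) = (-2.3959, 1.8054)
θ=143°: |BD| = 6.6458
θ=143°: circle(B,10.00) ∩ circle(D,7.00): a=7.1599, h=6.9811
θ=143°:   candidates: C₊=(6.3913,6.5789) cross=46.395; C₋=(2.5982,-6.8582) cross=-46.395
θ=143°:   branch - wants cross < 0 → take C=(2.5982,-6.8582) (cross=-46.395)
θ=143°: ex = (C−B)/|BC| = (0.4994,-0.8664); ey = (0.8664,0.4994)
θ=143°: P = B + 3.14·ex + -1.06·ey = (-1.7461,-1.4443)
θ=205°: B = A + 3.00·(cos205°, sin205°) = (-2.7189, -1.2679)
θ=205°: |BD| = 6.8375
θ=205°: circle(B,10.00) ∩ circle(D,7.00): a=7.1482, h=6.9931
θ=205°:   candidates: C₊=(3.0086,6.9294) cross=47.815; C₋=(5.6020,-6.8142) cross=-47.815
θ=205°:   branch - wants cross < 0 → take C=(5.6020,-6.8142) (cross=-47.815)
θ=205°: ex = (C−B)/|BC| = (0.8321,-0.5546); ey = (0.5546,0.8321)
θ=205°: P = B + 3.14·ex + -1.06·ey = (-0.6941,-3.8914)

θ=143°: -1.75 -1.44
θ=205°: -0.69 -3.89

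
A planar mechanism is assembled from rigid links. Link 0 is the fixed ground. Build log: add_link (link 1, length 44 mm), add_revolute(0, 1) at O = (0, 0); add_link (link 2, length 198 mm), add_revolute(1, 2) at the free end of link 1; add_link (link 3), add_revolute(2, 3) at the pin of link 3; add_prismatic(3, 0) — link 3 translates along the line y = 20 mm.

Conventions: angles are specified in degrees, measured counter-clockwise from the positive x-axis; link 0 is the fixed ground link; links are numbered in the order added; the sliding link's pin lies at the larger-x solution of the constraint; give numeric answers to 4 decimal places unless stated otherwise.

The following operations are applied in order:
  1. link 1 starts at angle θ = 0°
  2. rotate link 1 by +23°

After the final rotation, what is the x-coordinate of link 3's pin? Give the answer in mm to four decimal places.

geometry: r = 44 mm, L = 198 mm, e = 20 mm; θ starts at 0°
rotate link 1 by +23°: θ ← 0° +23° = 23°
crank pin P = (r cos θ, r sin θ) = (40.502214, 17.192170)
h = r sin θ − e = 17.192170 − 20 = -2.807830
x = r cos θ + √(L² − h²) = 40.502214 + 197.980090 = 238.482304

238.4823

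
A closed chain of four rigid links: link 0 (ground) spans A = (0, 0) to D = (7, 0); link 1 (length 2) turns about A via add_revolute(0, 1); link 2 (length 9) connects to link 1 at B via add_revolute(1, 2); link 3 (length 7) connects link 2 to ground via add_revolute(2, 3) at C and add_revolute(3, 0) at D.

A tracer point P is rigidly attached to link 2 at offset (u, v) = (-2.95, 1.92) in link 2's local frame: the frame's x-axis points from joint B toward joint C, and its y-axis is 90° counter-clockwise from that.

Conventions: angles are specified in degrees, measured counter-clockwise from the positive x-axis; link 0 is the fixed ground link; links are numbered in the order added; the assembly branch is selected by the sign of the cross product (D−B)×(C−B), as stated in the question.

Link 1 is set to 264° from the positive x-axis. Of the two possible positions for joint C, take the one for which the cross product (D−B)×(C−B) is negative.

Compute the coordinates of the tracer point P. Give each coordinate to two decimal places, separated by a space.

A=(0,0), D=(7.00,0)
B = A + 2.00·(cos264°, sin264°) = (-0.2091, -1.9890)
|BD| = 7.4784
circle(B,9.00) ∩ circle(D,7.00): a=5.8787, h=6.8148
  candidates: C₊=(3.6454,6.1438) cross=50.964; C₋=(7.2704,-6.9948) cross=-50.964
  branch - wants cross < 0 → take C=(7.2704,-6.9948) (cross=-50.964)
ex = (C−B)/|BC| = (0.8311,-0.5562); ey = (0.5562,0.8311)
P = B + -2.95·ex + 1.92·ey = (-1.5928,1.2473)

-1.59 1.25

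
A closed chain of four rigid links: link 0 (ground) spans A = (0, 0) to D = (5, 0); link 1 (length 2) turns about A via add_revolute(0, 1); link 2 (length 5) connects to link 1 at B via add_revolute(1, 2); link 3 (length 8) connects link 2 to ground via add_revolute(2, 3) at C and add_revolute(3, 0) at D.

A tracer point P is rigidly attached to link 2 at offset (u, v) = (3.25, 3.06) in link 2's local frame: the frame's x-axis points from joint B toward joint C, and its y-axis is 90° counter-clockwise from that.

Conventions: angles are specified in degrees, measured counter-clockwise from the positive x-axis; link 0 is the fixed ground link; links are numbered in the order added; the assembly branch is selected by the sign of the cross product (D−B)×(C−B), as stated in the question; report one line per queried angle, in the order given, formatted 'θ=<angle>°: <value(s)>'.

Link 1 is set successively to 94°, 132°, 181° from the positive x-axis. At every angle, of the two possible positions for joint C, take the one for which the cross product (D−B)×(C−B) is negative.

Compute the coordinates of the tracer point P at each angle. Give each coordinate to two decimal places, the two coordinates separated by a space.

A=(0,0), D=(5.00,0)
θ=94°: B = A + 2.00·(cos94°, sin94°) = (-0.1395, 1.9951)
θ=94°: |BD| = 5.5132
θ=94°: circle(B,5.00) ∩ circle(D,8.00): a=-0.7804, h=4.9387
θ=94°:   candidates: C₊=(0.9202,6.8815) cross=27.228; C₋=(-2.6543,-2.3265) cross=-27.228
θ=94°:   branch - wants cross < 0 → take C=(-2.6543,-2.3265) (cross=-27.228)
θ=94°: ex = (C−B)/|BC| = (-0.5029,-0.8643); ey = (0.8643,-0.5029)
θ=94°: P = B + 3.25·ex + 3.06·ey = (0.8707,-2.3529)
θ=132°: B = A + 2.00·(cos132°, sin132°) = (-1.3383, 1.4863)
θ=132°: |BD| = 6.5102
θ=132°: circle(B,5.00) ∩ circle(D,8.00): a=0.2598, h=4.9932
θ=132°:   candidates: C₊=(0.0546,6.2884) cross=32.507; C₋=(-2.2253,-3.4344) cross=-32.507
θ=132°:   branch - wants cross < 0 → take C=(-2.2253,-3.4344) (cross=-32.507)
θ=132°: ex = (C−B)/|BC| = (-0.1774,-0.9841); ey = (0.9841,-0.1774)
θ=132°: P = B + 3.25·ex + 3.06·ey = (1.0966,-2.2550)
θ=181°: B = A + 2.00·(cos181°, sin181°) = (-1.9997, -0.0349)
θ=181°: |BD| = 6.9998
θ=181°: circle(B,5.00) ∩ circle(D,8.00): a=0.7141, h=4.9487
θ=181°:   candidates: C₊=(-1.3103,4.9173) cross=34.640; C₋=(-1.2609,-4.9800) cross=-34.640
θ=181°:   branch - wants cross < 0 → take C=(-1.2609,-4.9800) (cross=-34.640)
θ=181°: ex = (C−B)/|BC| = (0.1478,-0.9890); ey = (0.9890,0.1478)
θ=181°: P = B + 3.25·ex + 3.06·ey = (1.5069,-2.7971)

θ=94°: 0.87 -2.35
θ=132°: 1.10 -2.26
θ=181°: 1.51 -2.80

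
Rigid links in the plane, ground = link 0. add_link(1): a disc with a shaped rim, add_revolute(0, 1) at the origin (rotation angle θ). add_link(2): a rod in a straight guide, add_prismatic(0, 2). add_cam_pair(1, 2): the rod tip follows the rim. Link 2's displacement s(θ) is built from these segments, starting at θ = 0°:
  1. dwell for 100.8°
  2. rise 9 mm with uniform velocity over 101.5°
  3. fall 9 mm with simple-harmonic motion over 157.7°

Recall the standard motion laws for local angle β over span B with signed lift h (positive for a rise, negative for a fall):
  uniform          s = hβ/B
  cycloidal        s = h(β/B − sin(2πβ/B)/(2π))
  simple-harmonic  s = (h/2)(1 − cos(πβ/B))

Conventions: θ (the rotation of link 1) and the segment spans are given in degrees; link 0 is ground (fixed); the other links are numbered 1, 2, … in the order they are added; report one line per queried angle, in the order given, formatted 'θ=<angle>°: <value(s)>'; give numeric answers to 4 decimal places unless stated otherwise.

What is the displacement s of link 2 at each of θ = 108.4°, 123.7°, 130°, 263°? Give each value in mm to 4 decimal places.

segment 1 (0° to 100.8°, dwell): s unchanged at 0.0000
θ = 108.4° falls in segment 2 (100.8° to 202.3°, uniform, h = 9): β = 108.4 − 100.8 = 7.6°, B = 101.5°; Δs = 9·7.6/101.5 = 0.6739; s = 0.0000 + 0.6739 = 0.6739
θ = 123.7° falls in segment 2 (100.8° to 202.3°, uniform, h = 9): β = 123.7 − 100.8 = 22.9°, B = 101.5°; Δs = 9·22.9/101.5 = 2.0305; s = 0.0000 + 2.0305 = 2.0305
θ = 130° falls in segment 2 (100.8° to 202.3°, uniform, h = 9): β = 130 − 100.8 = 29.2°, B = 101.5°; Δs = 9·29.2/101.5 = 2.5892; s = 0.0000 + 2.5892 = 2.5892
segment 2 (100.8° to 202.3°, uniform, h = 9) is passed completely: s = 0.0000 + (9) = 9.0000
θ = 263° falls in segment 3 (202.3° to 360°, simple-harmonic, h = -9): β = 263 − 202.3 = 60.7°, B = 157.7°; Δs = -9/2·(1 − cos(π·0.3849)) = -2.9081; s = 9.0000 − 2.9081 = 6.0919

θ=108.4°: 0.6739
θ=123.7°: 2.0305
θ=130°: 2.5892
θ=263°: 6.0919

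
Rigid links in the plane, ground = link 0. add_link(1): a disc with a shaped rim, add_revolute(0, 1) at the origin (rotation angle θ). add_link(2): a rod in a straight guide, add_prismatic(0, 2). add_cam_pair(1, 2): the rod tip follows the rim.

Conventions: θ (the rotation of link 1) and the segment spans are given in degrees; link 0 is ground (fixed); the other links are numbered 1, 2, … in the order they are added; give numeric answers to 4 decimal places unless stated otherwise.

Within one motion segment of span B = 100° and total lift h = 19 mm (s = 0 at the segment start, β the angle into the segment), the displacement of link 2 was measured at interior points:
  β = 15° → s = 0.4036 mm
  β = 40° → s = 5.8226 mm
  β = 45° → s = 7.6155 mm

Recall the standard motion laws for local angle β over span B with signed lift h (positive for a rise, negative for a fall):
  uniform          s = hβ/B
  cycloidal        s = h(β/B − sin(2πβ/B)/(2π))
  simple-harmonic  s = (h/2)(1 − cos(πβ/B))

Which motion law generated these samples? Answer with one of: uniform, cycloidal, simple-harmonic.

candidates at β/B = r: uniform s = h·r (linear in β); cycloidal s = h·(r − sin(2πr)/(2π)); simple-harmonic s = (h/2)(1 − cos(πr))
β=15°: printed 0.4036 | uniform 2.8500, cycloidal 0.4036, simple-harmonic 1.0354
β=40°: printed 5.8226 | uniform 7.6000, cycloidal 5.8226, simple-harmonic 6.5643
β=45°: printed 7.6155 | uniform 8.5500, cycloidal 7.6155, simple-harmonic 8.0139
only one law matches every sample → cycloidal

cycloidal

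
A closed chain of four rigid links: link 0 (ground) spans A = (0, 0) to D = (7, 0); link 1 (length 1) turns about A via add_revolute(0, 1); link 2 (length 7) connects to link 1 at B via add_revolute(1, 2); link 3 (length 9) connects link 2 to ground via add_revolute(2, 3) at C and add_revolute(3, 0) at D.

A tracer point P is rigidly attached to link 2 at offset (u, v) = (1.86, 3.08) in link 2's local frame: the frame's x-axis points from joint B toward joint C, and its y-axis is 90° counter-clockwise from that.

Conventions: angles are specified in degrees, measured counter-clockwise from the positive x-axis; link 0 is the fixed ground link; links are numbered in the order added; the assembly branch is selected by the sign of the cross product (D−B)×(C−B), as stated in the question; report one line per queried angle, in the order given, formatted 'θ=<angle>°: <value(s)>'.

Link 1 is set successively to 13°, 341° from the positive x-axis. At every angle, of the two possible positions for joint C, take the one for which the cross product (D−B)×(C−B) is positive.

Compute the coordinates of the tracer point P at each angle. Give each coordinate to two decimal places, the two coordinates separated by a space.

A=(0,0), D=(7.00,0)
θ=13°: B = A + 1.00·(cos13°, sin13°) = (0.9744, 0.2250)
θ=13°: |BD| = 6.0298
θ=13°: circle(B,7.00) ∩ circle(D,9.00): a=0.3614, h=6.9907
θ=13°:   candidates: C₊=(1.5964,7.1973) cross=42.152; C₋=(1.0748,-6.7743) cross=-42.152
θ=13°:   branch + wants cross > 0 → take C=(1.5964,7.1973) (cross=42.152)
θ=13°: ex = (C−B)/|BC| = (0.0889,0.9960); ey = (-0.9960,0.0889)
θ=13°: P = B + 1.86·ex + 3.08·ey = (-1.9282,2.3513)
θ=341°: B = A + 1.00·(cos341°, sin341°) = (0.9455, -0.3256)
θ=341°: |BD| = 6.0632
θ=341°: circle(B,7.00) ∩ circle(D,9.00): a=0.3928, h=6.9890
θ=341°:   candidates: C₊=(0.9624,6.6744) cross=42.376; C₋=(1.7130,-7.2834) cross=-42.376
θ=341°:   branch + wants cross > 0 → take C=(0.9624,6.6744) (cross=42.376)
θ=341°: ex = (C−B)/|BC| = (0.0024,1.0000); ey = (-1.0000,0.0024)
θ=341°: P = B + 1.86·ex + 3.08·ey = (-2.1300,1.5419)

θ=13°: -1.93 2.35
θ=341°: -2.13 1.54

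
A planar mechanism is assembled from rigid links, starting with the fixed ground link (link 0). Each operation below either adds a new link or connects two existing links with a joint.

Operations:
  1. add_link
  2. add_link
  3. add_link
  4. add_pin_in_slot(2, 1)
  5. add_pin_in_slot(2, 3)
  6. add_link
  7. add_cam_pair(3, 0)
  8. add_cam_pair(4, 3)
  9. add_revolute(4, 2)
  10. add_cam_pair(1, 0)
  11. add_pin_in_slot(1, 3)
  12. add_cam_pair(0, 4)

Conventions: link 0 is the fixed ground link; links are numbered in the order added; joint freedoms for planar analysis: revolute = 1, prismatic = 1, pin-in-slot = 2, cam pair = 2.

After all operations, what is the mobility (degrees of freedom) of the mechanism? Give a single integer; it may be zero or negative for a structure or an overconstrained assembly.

(L,J1,J2)=(1,0,0); link0 fixed
link1: (2,0,0)
link2: (3,0,0)
link3: (4,0,0)
PS 2-1 [J2]: (4,0,1)
PS 2-3 [J2]: (4,0,2)
link4: (5,0,2)
C 3-0 [J2]: (5,0,3)
C 4-3 [J2]: (5,0,4)
R 4-2 [J1]: (5,1,4)
C 1-0 [J2]: (5,1,5)
PS 1-3 [J2]: (5,1,6)
C 0-4 [J2]: (5,1,7)
Grübler: 3·4 − 2·1 − 7 = 3

M = 3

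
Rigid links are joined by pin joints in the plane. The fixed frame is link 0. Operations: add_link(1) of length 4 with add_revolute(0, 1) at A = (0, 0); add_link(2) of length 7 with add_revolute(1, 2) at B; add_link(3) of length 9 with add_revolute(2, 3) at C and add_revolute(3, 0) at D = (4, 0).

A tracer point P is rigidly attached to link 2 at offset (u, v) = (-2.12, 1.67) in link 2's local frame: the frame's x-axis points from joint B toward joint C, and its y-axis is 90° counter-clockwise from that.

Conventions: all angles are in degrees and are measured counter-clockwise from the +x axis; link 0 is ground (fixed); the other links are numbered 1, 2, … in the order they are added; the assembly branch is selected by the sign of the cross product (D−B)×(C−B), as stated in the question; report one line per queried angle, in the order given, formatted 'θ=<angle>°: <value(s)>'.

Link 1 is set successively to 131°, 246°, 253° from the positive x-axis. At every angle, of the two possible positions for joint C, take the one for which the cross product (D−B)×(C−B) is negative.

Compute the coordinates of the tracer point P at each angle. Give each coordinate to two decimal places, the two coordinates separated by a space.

A=(0,0), D=(4.00,0)
θ=131°: B = A + 4.00·(cos131°, sin131°) = (-2.6242, 3.0188)
θ=131°: |BD| = 7.2797
θ=131°: circle(B,7.00) ∩ circle(D,9.00): a=1.4419, h=6.8499
θ=131°:   candidates: C₊=(1.5285,8.6540) cross=49.865; C₋=(-4.1527,-3.8122) cross=-49.865
θ=131°:   branch - wants cross < 0 → take C=(-4.1527,-3.8122) (cross=-49.865)
θ=131°: ex = (C−B)/|BC| = (-0.2184,-0.9759); ey = (0.9759,-0.2184)
θ=131°: P = B + -2.12·ex + 1.67·ey = (-0.5316,4.7230)
θ=246°: B = A + 4.00·(cos246°, sin246°) = (-1.6269, -3.6542)
θ=246°: |BD| = 6.7094
θ=246°: circle(B,7.00) ∩ circle(D,9.00): a=0.9700, h=6.9325
θ=246°:   candidates: C₊=(-4.5892,2.6882) cross=46.512; C₋=(2.9622,-8.9400) cross=-46.512
θ=246°:   branch - wants cross < 0 → take C=(2.9622,-8.9400) (cross=-46.512)
θ=246°: ex = (C−B)/|BC| = (0.6556,-0.7551); ey = (0.7551,0.6556)
θ=246°: P = B + -2.12·ex + 1.67·ey = (-1.7558,-0.9585)
θ=253°: B = A + 4.00·(cos253°, sin253°) = (-1.1695, -3.8252)
θ=253°: |BD| = 6.4309
θ=253°: circle(B,7.00) ∩ circle(D,9.00): a=0.7274, h=6.9621
θ=253°:   candidates: C₊=(-4.7260,2.2040) cross=44.772; C₋=(3.5565,-8.9891) cross=-44.772
θ=253°:   branch - wants cross < 0 → take C=(3.5565,-8.9891) (cross=-44.772)
θ=253°: ex = (C−B)/|BC| = (0.6751,-0.7377); ey = (0.7377,0.6751)
θ=253°: P = B + -2.12·ex + 1.67·ey = (-1.3688,-1.1338)

θ=131°: -0.53 4.72
θ=246°: -1.76 -0.96
θ=253°: -1.37 -1.13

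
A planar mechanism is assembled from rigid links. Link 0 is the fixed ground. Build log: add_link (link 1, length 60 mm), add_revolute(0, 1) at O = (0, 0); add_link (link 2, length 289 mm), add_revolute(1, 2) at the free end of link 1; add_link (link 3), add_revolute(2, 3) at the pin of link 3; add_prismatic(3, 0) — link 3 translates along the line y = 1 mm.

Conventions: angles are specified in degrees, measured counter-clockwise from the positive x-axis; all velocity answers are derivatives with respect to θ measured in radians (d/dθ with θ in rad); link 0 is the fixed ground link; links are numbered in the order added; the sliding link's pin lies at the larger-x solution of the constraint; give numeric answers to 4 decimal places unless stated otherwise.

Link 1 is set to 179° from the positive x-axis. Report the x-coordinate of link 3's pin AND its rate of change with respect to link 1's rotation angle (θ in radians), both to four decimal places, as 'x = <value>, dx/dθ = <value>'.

geometry: r = 60 mm, L = 289 mm, e = 1 mm
crank pin P = (r cos θ, r sin θ) = (-59.990862, 1.047144)
h = r sin θ − e = 1.047144 − 1 = 0.047144
x = r cos θ + √(L² − h²) = -59.990862 + 288.999996 = 229.009134
dx/dθ = −r sin θ − h·r cos θ/√(L² − h²) (θ in radians; h = 0.047144) = -1.037358

x = 229.0091, dx/dθ = -1.0374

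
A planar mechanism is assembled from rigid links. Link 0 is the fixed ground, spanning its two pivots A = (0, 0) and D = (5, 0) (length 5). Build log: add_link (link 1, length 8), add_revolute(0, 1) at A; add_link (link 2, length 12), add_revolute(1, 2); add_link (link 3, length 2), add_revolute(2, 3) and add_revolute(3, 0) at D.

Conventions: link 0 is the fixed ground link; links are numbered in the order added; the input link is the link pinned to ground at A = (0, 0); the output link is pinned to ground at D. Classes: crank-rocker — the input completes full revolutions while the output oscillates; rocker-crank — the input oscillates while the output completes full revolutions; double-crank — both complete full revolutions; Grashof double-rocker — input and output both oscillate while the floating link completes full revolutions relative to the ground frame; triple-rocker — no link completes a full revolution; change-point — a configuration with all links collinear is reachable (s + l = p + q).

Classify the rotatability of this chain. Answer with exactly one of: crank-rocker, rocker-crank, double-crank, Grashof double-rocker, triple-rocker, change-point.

lengths: ground=5, input=8, coupler=12, output=2
sorted: s=2 (shortest), l=12 (longest), p+q=13
s + l = 14 vs p + q = 13
s + l > p + q → non-Grashof → no link fully rotates → triple-rocker

triple-rocker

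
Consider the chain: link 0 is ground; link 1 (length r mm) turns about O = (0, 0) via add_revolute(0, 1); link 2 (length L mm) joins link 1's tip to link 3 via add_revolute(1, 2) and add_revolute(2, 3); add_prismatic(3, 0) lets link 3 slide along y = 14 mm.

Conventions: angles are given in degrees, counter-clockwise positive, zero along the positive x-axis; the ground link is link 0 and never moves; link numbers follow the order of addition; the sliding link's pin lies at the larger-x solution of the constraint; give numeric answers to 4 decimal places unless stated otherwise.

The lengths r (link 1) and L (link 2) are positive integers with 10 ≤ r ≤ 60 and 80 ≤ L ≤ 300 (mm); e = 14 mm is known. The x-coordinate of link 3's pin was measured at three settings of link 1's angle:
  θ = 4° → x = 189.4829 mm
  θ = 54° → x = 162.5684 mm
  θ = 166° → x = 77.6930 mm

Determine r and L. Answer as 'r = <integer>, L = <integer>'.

constraint per measurement: (x − r cos θ)² + (r sin θ − e)² = L²
subtracting the θ₁ and θ₂ equations cancels the r² and L² terms:
r = (x₁² − x₂²) / (2[(x₁cos θ₁ + e sin θ₁) − (x₂cos θ₂ + e sin θ₂)]) = 57.0001 → r = 57
L² = (x₁ − r cos θ₁)² + (r sin θ₁ − e)² = 17689.0065 → L = 133.0000 → L = 133
check at θ₃=166°: x = 77.6930 (printed 77.6930) ✓

r = 57, L = 133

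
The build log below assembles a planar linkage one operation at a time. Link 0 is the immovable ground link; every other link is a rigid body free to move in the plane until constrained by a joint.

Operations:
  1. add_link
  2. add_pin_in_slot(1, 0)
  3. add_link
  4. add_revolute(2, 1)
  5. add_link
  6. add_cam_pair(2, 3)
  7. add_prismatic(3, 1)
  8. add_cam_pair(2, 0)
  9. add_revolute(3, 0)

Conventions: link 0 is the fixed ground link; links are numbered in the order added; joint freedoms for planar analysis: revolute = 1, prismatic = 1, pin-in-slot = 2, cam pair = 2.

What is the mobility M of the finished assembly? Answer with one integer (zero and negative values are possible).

(L,J1,J2)=(1,0,0); link0 fixed
link1: (2,0,0)
PS 1-0 [J2]: (2,0,1)
link2: (3,0,1)
R 2-1 [J1]: (3,1,1)
link3: (4,1,1)
C 2-3 [J2]: (4,1,2)
P 3-1 [J1]: (4,2,2)
C 2-0 [J2]: (4,2,3)
R 3-0 [J1]: (4,3,3)
Grübler: 3·3 − 2·3 − 3 = 0

M = 0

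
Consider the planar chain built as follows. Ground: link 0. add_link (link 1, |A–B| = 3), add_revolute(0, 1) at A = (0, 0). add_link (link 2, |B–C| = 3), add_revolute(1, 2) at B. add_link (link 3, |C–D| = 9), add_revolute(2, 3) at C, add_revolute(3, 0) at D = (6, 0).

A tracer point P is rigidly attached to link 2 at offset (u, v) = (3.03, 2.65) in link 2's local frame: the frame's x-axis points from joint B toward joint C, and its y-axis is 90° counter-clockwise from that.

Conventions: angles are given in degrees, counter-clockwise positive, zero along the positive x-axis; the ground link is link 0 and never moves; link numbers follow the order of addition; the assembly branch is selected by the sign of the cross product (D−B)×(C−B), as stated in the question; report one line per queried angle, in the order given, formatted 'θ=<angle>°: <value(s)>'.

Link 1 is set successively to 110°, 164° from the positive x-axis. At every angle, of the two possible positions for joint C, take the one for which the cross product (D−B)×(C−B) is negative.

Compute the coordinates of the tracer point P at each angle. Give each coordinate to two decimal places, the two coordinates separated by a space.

A=(0,0), D=(6.00,0)
θ=110°: B = A + 3.00·(cos110°, sin110°) = (-1.0261, 2.8191)
θ=110°: |BD| = 7.5705
θ=110°: circle(B,3.00) ∩ circle(D,9.00): a=-0.9700, h=2.8388
θ=110°:   candidates: C₊=(-0.8692,5.8150) cross=21.492; C₋=(-2.9834,0.5456) cross=-21.492
θ=110°:   branch - wants cross < 0 → take C=(-2.9834,0.5456) (cross=-21.492)
θ=110°: ex = (C−B)/|BC| = (-0.6525,-0.7578); ey = (0.7578,-0.6525)
θ=110°: P = B + 3.03·ex + 2.65·ey = (-0.9948,-1.2061)
θ=164°: B = A + 3.00·(cos164°, sin164°) = (-2.8838, 0.8269)
θ=164°: |BD| = 8.9222
θ=164°: circle(B,3.00) ∩ circle(D,9.00): a=0.4262, h=2.9696
θ=164°:   candidates: C₊=(-2.1842,3.7442) cross=26.495; C₋=(-2.7346,-2.1694) cross=-26.495
θ=164°:   branch - wants cross < 0 → take C=(-2.7346,-2.1694) (cross=-26.495)
θ=164°: ex = (C−B)/|BC| = (0.0497,-0.9988); ey = (0.9988,0.0497)
θ=164°: P = B + 3.03·ex + 2.65·ey = (-0.0864,-2.0676)

θ=110°: -0.99 -1.21
θ=164°: -0.09 -2.07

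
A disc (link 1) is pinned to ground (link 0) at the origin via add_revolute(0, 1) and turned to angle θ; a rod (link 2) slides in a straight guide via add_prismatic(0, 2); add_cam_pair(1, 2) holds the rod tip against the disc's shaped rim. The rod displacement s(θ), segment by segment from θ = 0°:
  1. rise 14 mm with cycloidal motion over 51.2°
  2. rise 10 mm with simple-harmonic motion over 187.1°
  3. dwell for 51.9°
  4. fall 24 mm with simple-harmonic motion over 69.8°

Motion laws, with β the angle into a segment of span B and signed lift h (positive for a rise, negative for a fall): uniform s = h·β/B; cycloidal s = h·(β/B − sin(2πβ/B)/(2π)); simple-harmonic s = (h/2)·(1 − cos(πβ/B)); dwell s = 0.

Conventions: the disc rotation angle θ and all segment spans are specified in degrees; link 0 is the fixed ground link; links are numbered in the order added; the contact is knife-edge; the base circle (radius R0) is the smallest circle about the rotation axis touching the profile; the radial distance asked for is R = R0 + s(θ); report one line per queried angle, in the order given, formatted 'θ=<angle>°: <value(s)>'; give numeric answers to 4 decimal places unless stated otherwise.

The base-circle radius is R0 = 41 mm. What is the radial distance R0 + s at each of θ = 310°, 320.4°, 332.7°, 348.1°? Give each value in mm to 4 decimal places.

segment 1 (0° to 51.2°, cycloidal, h = 14) is passed completely: s = 0.0000 + (14) = 14.0000
segment 2 (51.2° to 238.3°, simple-harmonic, h = 10) is passed completely: s = 14.0000 + (10) = 24.0000
segment 3 (238.3° to 290.2°, dwell): s unchanged at 24.0000
θ = 310° falls in segment 4 (290.2° to 360°, simple-harmonic, h = -24): β = 310 − 290.2 = 19.8°, B = 69.8°; Δs = -24/2·(1 − cos(π·0.2837)) = -4.4580; s = 24.0000 − 4.4580 = 19.5420
θ = 320.4° falls in segment 4 (290.2° to 360°, simple-harmonic, h = -24): β = 320.4 − 290.2 = 30.2°, B = 69.8°; Δs = -24/2·(1 − cos(π·0.4327)) = -9.4804; s = 24.0000 − 9.4804 = 14.5196
θ = 332.7° falls in segment 4 (290.2° to 360°, simple-harmonic, h = -24): β = 332.7 − 290.2 = 42.5°, B = 69.8°; Δs = -24/2·(1 − cos(π·0.6089)) = -16.0252; s = 24.0000 − 16.0252 = 7.9748
θ = 348.1° falls in segment 4 (290.2° to 360°, simple-harmonic, h = -24): β = 348.1 − 290.2 = 57.9°, B = 69.8°; Δs = -24/2·(1 − cos(π·0.8295)) = -22.3195; s = 24.0000 − 22.3195 = 1.6805
θ=310°: R = R0 + s = 41 + 19.5420 = 60.5420
θ=320.4°: R = R0 + s = 41 + 14.5196 = 55.5196
θ=332.7°: R = R0 + s = 41 + 7.9748 = 48.9748
θ=348.1°: R = R0 + s = 41 + 1.6805 = 42.6805

θ=310°: 60.5420
θ=320.4°: 55.5196
θ=332.7°: 48.9748
θ=348.1°: 42.6805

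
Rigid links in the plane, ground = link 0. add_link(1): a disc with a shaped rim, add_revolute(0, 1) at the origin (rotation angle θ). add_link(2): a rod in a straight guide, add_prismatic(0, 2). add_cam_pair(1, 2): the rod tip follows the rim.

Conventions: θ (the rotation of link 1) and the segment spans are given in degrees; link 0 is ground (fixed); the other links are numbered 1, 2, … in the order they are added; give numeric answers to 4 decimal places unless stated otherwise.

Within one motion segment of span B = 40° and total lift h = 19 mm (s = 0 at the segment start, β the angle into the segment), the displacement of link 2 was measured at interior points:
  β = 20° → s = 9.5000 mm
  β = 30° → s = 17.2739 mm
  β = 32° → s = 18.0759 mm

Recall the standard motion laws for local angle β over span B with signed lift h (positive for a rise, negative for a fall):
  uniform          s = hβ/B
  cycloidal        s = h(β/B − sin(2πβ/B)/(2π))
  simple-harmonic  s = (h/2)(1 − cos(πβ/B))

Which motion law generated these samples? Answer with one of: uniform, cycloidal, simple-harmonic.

candidates at β/B = r: uniform s = h·r (linear in β); cycloidal s = h·(r − sin(2πr)/(2π)); simple-harmonic s = (h/2)(1 − cos(πr))
β=20°: printed 9.5000 | uniform 9.5000, cycloidal 9.5000, simple-harmonic 9.5000
β=30°: printed 17.2739 | uniform 14.2500, cycloidal 17.2739, simple-harmonic 16.2175
β=32°: printed 18.0759 | uniform 15.2000, cycloidal 18.0759, simple-harmonic 17.1857
only one law matches every sample → cycloidal

cycloidal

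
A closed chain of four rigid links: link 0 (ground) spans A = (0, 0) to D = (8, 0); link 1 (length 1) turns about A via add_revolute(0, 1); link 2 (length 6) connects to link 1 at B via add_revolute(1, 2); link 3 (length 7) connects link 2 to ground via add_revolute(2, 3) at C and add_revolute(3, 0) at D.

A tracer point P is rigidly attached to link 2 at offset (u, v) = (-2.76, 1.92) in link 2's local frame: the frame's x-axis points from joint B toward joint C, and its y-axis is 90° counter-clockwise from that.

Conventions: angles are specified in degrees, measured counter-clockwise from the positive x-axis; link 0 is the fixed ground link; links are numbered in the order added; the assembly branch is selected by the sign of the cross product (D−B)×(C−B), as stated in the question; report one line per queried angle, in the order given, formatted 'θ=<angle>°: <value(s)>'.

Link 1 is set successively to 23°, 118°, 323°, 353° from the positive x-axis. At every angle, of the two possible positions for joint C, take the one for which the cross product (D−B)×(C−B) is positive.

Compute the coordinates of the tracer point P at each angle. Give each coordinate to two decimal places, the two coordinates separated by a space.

A=(0,0), D=(8.00,0)
θ=23°: B = A + 1.00·(cos23°, sin23°) = (0.9205, 0.3907)
θ=23°: |BD| = 7.0903
θ=23°: circle(B,6.00) ∩ circle(D,7.00): a=2.6284, h=5.3937
θ=23°:   candidates: C₊=(3.8421,5.6314) cross=38.243; C₋=(3.2477,-5.1396) cross=-38.243
θ=23°:   branch + wants cross > 0 → take C=(3.8421,5.6314) (cross=38.243)
θ=23°: ex = (C−B)/|BC| = (0.4869,0.8734); ey = (-0.8734,0.4869)
θ=23°: P = B + -2.76·ex + 1.92·ey = (-2.1004,-1.0850)
θ=118°: B = A + 1.00·(cos118°, sin118°) = (-0.4695, 0.8829)
θ=118°: |BD| = 8.5154
θ=118°: circle(B,6.00) ∩ circle(D,7.00): a=3.4944, h=4.8774
θ=118°:   candidates: C₊=(3.5118,5.3718) cross=41.533; C₋=(2.5003,-4.3305) cross=-41.533
θ=118°:   branch + wants cross > 0 → take C=(3.5118,5.3718) (cross=41.533)
θ=118°: ex = (C−B)/|BC| = (0.6635,0.7481); ey = (-0.7481,0.6635)
θ=118°: P = B + -2.76·ex + 1.92·ey = (-3.7373,0.0921)
θ=323°: B = A + 1.00·(cos323°, sin323°) = (0.7986, -0.6018)
θ=323°: |BD| = 7.2265
θ=323°: circle(B,6.00) ∩ circle(D,7.00): a=2.7138, h=5.3512
θ=323°:   candidates: C₊=(3.0573,4.9568) cross=38.670; C₋=(3.9486,-5.7084) cross=-38.670
θ=323°:   branch + wants cross > 0 → take C=(3.0573,4.9568) (cross=38.670)
θ=323°: ex = (C−B)/|BC| = (0.3764,0.9264); ey = (-0.9264,0.3764)
θ=323°: P = B + -2.76·ex + 1.92·ey = (-2.0191,-2.4360)
θ=353°: B = A + 1.00·(cos353°, sin353°) = (0.9925, -0.1219)
θ=353°: |BD| = 7.0085
θ=353°: circle(B,6.00) ∩ circle(D,7.00): a=2.5768, h=5.4185
θ=353°:   candidates: C₊=(3.4747,5.3406) cross=37.976; C₋=(3.6632,-5.4947) cross=-37.976
θ=353°:   branch + wants cross > 0 → take C=(3.4747,5.3406) (cross=37.976)
θ=353°: ex = (C−B)/|BC| = (0.4137,0.9104); ey = (-0.9104,0.4137)
θ=353°: P = B + -2.76·ex + 1.92·ey = (-1.8973,-1.8403)

θ=23°: -2.10 -1.09
θ=118°: -3.74 0.09
θ=323°: -2.02 -2.44
θ=353°: -1.90 -1.84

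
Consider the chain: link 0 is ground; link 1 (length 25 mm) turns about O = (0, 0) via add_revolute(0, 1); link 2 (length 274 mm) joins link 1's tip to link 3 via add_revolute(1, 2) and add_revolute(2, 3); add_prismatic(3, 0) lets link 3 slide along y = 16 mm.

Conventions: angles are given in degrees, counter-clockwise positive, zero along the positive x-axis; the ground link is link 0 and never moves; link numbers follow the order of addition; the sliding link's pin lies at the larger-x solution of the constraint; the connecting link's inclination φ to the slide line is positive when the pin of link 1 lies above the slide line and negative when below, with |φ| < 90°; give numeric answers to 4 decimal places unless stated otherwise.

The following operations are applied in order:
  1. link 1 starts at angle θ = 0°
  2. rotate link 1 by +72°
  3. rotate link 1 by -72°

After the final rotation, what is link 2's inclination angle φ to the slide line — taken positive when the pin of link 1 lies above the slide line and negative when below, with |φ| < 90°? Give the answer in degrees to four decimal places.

geometry: r = 25 mm, L = 274 mm, e = 16 mm; θ starts at 0°
rotate link 1 by +72°: θ ← 0° +72° = 72°
rotate link 1 by -72°: θ ← 72° -72° = 0°
h = r sin θ − e = 0.000000 − 16 = -16.000000
sin φ = h / L = -16.000000 / 274 = -0.05839416
φ = arcsin(-0.05839416) = -3.347643°

-3.3476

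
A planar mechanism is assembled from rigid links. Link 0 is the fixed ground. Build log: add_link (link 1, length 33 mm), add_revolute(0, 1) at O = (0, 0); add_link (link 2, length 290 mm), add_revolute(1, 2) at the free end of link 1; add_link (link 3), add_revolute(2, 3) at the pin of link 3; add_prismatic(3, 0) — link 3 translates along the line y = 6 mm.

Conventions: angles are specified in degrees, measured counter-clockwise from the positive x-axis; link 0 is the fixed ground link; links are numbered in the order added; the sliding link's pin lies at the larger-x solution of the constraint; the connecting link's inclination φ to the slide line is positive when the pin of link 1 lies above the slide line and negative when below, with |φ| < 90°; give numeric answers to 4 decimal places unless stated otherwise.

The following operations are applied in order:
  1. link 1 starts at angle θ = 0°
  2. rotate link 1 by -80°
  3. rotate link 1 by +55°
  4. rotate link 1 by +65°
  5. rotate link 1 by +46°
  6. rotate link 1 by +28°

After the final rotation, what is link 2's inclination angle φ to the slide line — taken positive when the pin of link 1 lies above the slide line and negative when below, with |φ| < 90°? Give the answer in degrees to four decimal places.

geometry: r = 33 mm, L = 290 mm, e = 6 mm; θ starts at 0°
rotate link 1 by -80°: θ ← 0° -80° = -80°
rotate link 1 by +55°: θ ← -80° +55° = -25°
rotate link 1 by +65°: θ ← -25° +65° = 40°
rotate link 1 by +46°: θ ← 40° +46° = 86°
rotate link 1 by +28°: θ ← 86° +28° = 114°
h = r sin θ − e = 30.147000 − 6 = 24.147000
sin φ = h / L = 24.147000 / 290 = 0.08326552
φ = arcsin(0.08326552) = 4.776293°

4.7763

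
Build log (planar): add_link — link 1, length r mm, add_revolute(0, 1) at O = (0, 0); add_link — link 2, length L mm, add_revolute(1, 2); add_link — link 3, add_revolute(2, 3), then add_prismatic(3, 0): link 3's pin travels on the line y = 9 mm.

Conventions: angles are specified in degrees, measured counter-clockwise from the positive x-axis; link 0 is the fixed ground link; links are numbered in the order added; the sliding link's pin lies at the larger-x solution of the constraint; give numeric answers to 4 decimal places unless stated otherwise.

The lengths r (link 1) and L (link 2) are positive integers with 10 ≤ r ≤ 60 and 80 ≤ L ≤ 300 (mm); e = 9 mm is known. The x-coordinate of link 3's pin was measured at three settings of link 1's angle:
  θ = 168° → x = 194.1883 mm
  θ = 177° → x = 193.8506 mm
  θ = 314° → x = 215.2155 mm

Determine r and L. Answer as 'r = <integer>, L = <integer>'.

constraint per measurement: (x − r cos θ)² + (r sin θ − e)² = L²
subtracting the θ₁ and θ₂ equations cancels the r² and L² terms:
r = (x₁² − x₂²) / (2[(x₁cos θ₁ + e sin θ₁) − (x₂cos θ₂ + e sin θ₂)]) = 12.9993 → r = 13
L² = (x₁ − r cos θ₁)² + (r sin θ₁ − e)² = 42849.0098 → L = 207.0000 → L = 207
check at θ₃=314°: x = 215.2155 (printed 215.2155) ✓

r = 13, L = 207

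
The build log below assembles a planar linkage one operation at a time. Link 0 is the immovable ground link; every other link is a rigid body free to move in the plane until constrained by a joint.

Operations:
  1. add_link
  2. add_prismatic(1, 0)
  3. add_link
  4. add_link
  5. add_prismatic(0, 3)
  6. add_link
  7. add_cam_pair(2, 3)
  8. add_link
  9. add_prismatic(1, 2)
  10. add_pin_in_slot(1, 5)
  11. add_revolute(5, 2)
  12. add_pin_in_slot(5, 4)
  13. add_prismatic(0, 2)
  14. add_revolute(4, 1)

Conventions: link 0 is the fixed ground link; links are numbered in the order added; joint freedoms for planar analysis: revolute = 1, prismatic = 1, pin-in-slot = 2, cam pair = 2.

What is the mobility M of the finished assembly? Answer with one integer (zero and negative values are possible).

(L,J1,J2)=(1,0,0); link0 fixed
link1: (2,0,0)
P 1-0 [J1]: (2,1,0)
link2: (3,1,0)
link3: (4,1,0)
P 0-3 [J1]: (4,2,0)
link4: (5,2,0)
C 2-3 [J2]: (5,2,1)
link5: (6,2,1)
P 1-2 [J1]: (6,3,1)
PS 1-5 [J2]: (6,3,2)
R 5-2 [J1]: (6,4,2)
PS 5-4 [J2]: (6,4,3)
P 0-2 [J1]: (6,5,3)
R 4-1 [J1]: (6,6,3)
Grübler: 3·5 − 2·6 − 3 = 0

M = 0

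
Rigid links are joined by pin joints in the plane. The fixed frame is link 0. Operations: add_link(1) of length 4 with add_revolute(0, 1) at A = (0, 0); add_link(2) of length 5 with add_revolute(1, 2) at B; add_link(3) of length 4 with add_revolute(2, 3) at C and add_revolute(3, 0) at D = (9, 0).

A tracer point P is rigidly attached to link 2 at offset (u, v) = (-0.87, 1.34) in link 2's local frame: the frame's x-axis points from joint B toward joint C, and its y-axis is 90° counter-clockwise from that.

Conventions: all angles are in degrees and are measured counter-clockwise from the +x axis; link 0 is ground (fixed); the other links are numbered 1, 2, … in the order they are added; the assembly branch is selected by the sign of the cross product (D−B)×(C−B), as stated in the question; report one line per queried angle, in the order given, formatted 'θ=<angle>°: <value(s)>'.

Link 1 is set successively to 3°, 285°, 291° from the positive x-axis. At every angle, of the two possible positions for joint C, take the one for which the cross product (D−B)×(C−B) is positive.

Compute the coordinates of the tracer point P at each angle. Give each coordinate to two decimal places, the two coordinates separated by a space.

A=(0,0), D=(9.00,0)
θ=3°: B = A + 4.00·(cos3°, sin3°) = (3.9945, 0.2093)
θ=3°: |BD| = 5.0099
θ=3°: circle(B,5.00) ∩ circle(D,4.00): a=3.4032, h=3.6631
θ=3°:   candidates: C₊=(7.5478,3.7271) cross=18.352; C₋=(7.2416,-3.5928) cross=-18.352
θ=3°:   branch + wants cross > 0 → take C=(7.5478,3.7271) (cross=18.352)
θ=3°: ex = (C−B)/|BC| = (0.7107,0.7035); ey = (-0.7035,0.7107)
θ=3°: P = B + -0.87·ex + 1.34·ey = (2.4335,0.5495)
θ=285°: B = A + 4.00·(cos285°, sin285°) = (1.0353, -3.8637)
θ=285°: |BD| = 8.8524
θ=285°: circle(B,5.00) ∩ circle(D,4.00): a=4.9345, h=0.8064
θ=285°:   candidates: C₊=(5.1230,-0.9844) cross=7.139; C₋=(5.8270,-2.4356) cross=-7.139
θ=285°:   branch + wants cross > 0 → take C=(5.1230,-0.9844) (cross=7.139)
θ=285°: ex = (C−B)/|BC| = (0.8175,0.5759); ey = (-0.5759,0.8175)
θ=285°: P = B + -0.87·ex + 1.34·ey = (-0.4476,-3.2692)
θ=291°: B = A + 4.00·(cos291°, sin291°) = (1.4335, -3.7343)
θ=291°: |BD| = 8.4379
θ=291°: circle(B,5.00) ∩ circle(D,4.00): a=4.7522, h=1.5544
θ=291°:   candidates: C₊=(5.0070,-0.2372) cross=13.116; C₋=(6.3829,-3.0250) cross=-13.116
θ=291°:   branch + wants cross > 0 → take C=(5.0070,-0.2372) (cross=13.116)
θ=291°: ex = (C−B)/|BC| = (0.7147,0.6994); ey = (-0.6994,0.7147)
θ=291°: P = B + -0.87·ex + 1.34·ey = (-0.1255,-3.3851)

θ=3°: 2.43 0.55
θ=285°: -0.45 -3.27
θ=291°: -0.13 -3.39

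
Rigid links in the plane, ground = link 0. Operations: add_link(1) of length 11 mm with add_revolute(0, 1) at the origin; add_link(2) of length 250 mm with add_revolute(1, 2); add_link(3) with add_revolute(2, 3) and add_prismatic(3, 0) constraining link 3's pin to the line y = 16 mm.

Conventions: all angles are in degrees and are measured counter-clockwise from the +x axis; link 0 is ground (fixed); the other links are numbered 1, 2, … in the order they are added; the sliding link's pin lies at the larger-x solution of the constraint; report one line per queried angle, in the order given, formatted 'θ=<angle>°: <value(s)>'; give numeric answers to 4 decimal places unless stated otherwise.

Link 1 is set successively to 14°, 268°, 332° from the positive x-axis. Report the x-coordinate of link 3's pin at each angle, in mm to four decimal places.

geometry: r = 11 mm, L = 250 mm, e = 16 mm
θ=14°: crank pin P = (r cos θ, r sin θ) = (10.673253, 2.661141)
θ=14°: h = r sin θ − e = 2.661141 − 16 = -13.338859
θ=14°: x = r cos θ + √(L² − h²) = 10.673253 + 249.643896 = 260.317149
θ=268°: crank pin P = (r cos θ, r sin θ) = (-0.383894, -10.993299)
θ=268°: h = r sin θ − e = -10.993299 − 16 = -26.993299
θ=268°: x = r cos θ + √(L² − h²) = -0.383894 + 248.538451 = 248.154557
θ=332°: crank pin P = (r cos θ, r sin θ) = (9.712424, -5.164187)
θ=332°: h = r sin θ − e = -5.164187 − 16 = -21.164187
θ=332°: x = r cos θ + √(L² − h²) = 9.712424 + 249.102544 = 258.814967

θ=14°: 260.3171
θ=268°: 248.1546
θ=332°: 258.8150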